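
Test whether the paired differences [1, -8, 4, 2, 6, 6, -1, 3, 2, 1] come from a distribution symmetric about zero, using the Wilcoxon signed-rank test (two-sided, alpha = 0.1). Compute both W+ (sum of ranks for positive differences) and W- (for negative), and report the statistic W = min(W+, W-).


Step 1: Drop any zero differences (none here) and take |d_i|.
|d| = [1, 8, 4, 2, 6, 6, 1, 3, 2, 1]
Step 2: Midrank |d_i| (ties get averaged ranks).
ranks: |1|->2, |8|->10, |4|->7, |2|->4.5, |6|->8.5, |6|->8.5, |1|->2, |3|->6, |2|->4.5, |1|->2
Step 3: Attach original signs; sum ranks with positive sign and with negative sign.
W+ = 2 + 7 + 4.5 + 8.5 + 8.5 + 6 + 4.5 + 2 = 43
W- = 10 + 2 = 12
(Check: W+ + W- = 55 should equal n(n+1)/2 = 55.)
Step 4: Test statistic W = min(W+, W-) = 12.
Step 5: Ties in |d|, so use the tie-corrected normal approximation.
        E[W] = n(n+1)/4 = 10*11/4 = 27.5.
        Tie groups: |d|=1 (t=3), |d|=2 (t=2), |d|=6 (t=2); sum(t^3 - t) = 36.
        Var[W] = n(n+1)(2n+1)/24 - sum(t^3-t)/48 = 2310/24 - 36/48 = 95.5.
        z = (W - E[W]) / sqrt(Var[W]) = (12 - 27.5) / 9.7724 = -1.5861.
        Two-sided p = 2*Phi(z) = 0.112717.
Step 6: alpha = 0.1. fail to reject H0.

W+ = 43, W- = 12, W = min = 12, p = 0.112717, fail to reject H0.


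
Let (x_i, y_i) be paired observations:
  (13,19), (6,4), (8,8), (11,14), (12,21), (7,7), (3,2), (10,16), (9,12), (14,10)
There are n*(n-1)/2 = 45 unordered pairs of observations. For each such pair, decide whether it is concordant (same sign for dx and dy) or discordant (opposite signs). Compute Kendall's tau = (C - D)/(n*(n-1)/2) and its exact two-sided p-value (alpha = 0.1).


Step 1: Enumerate the 45 unordered pairs (i,j) with i<j and classify each by sign(x_j-x_i) * sign(y_j-y_i).
  (1,2):dx=-7,dy=-15->C; (1,3):dx=-5,dy=-11->C; (1,4):dx=-2,dy=-5->C; (1,5):dx=-1,dy=+2->D
  (1,6):dx=-6,dy=-12->C; (1,7):dx=-10,dy=-17->C; (1,8):dx=-3,dy=-3->C; (1,9):dx=-4,dy=-7->C
  (1,10):dx=+1,dy=-9->D; (2,3):dx=+2,dy=+4->C; (2,4):dx=+5,dy=+10->C; (2,5):dx=+6,dy=+17->C
  (2,6):dx=+1,dy=+3->C; (2,7):dx=-3,dy=-2->C; (2,8):dx=+4,dy=+12->C; (2,9):dx=+3,dy=+8->C
  (2,10):dx=+8,dy=+6->C; (3,4):dx=+3,dy=+6->C; (3,5):dx=+4,dy=+13->C; (3,6):dx=-1,dy=-1->C
  (3,7):dx=-5,dy=-6->C; (3,8):dx=+2,dy=+8->C; (3,9):dx=+1,dy=+4->C; (3,10):dx=+6,dy=+2->C
  (4,5):dx=+1,dy=+7->C; (4,6):dx=-4,dy=-7->C; (4,7):dx=-8,dy=-12->C; (4,8):dx=-1,dy=+2->D
  (4,9):dx=-2,dy=-2->C; (4,10):dx=+3,dy=-4->D; (5,6):dx=-5,dy=-14->C; (5,7):dx=-9,dy=-19->C
  (5,8):dx=-2,dy=-5->C; (5,9):dx=-3,dy=-9->C; (5,10):dx=+2,dy=-11->D; (6,7):dx=-4,dy=-5->C
  (6,8):dx=+3,dy=+9->C; (6,9):dx=+2,dy=+5->C; (6,10):dx=+7,dy=+3->C; (7,8):dx=+7,dy=+14->C
  (7,9):dx=+6,dy=+10->C; (7,10):dx=+11,dy=+8->C; (8,9):dx=-1,dy=-4->C; (8,10):dx=+4,dy=-6->D
  (9,10):dx=+5,dy=-2->D
Step 2: C = 38, D = 7, total pairs = 45.
Step 3: tau = (C - D)/(n(n-1)/2) = (38 - 7)/45 = 0.688889.
Step 4: Exact two-sided p-value (enumerate n! = 3628800 permutations of y under H0): p = 0.004687.
Step 5: alpha = 0.1. reject H0.

tau_b = 0.6889 (C=38, D=7), p = 0.004687, reject H0.


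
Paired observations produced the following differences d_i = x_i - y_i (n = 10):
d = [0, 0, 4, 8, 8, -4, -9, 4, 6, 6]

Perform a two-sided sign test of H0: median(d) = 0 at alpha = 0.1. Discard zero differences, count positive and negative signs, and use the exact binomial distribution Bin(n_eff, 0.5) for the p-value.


Step 1: Discard zero differences. Original n = 10; n_eff = number of nonzero differences = 8.
Nonzero differences (with sign): +4, +8, +8, -4, -9, +4, +6, +6
Step 2: Count signs: positive = 6, negative = 2.
Step 3: Under H0: P(positive) = 0.5, so the number of positives S ~ Bin(8, 0.5).
Step 4: Two-sided exact p-value = sum of Bin(8,0.5) probabilities at or below the observed probability = 0.289062.
Step 5: alpha = 0.1. fail to reject H0.

n_eff = 8, pos = 6, neg = 2, p = 0.289062, fail to reject H0.


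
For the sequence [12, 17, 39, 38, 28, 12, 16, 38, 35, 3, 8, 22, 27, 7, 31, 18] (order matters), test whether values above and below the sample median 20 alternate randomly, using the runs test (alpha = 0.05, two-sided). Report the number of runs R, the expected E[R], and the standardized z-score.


Step 1: Compute median = 20; label A = above, B = below.
Labels in order: BBAAABBAABBAABAB  (n_A = 8, n_B = 8)
Step 2: Count runs R = 9.
Step 3: Under H0 (random ordering), E[R] = 2*n_A*n_B/(n_A+n_B) + 1 = 2*8*8/16 + 1 = 9.0000.
        Var[R] = 2*n_A*n_B*(2*n_A*n_B - n_A - n_B) / ((n_A+n_B)^2 * (n_A+n_B-1)) = 14336/3840 = 3.7333.
        SD[R] = 1.9322.
Step 4: R = E[R], so z = 0 with no continuity correction.
Step 5: Two-sided p-value via normal approximation = 2*(1 - Phi(|z|)) = 1.000000.
Step 6: alpha = 0.05. fail to reject H0.

R = 9, z = 0.0000, p = 1.000000, fail to reject H0.


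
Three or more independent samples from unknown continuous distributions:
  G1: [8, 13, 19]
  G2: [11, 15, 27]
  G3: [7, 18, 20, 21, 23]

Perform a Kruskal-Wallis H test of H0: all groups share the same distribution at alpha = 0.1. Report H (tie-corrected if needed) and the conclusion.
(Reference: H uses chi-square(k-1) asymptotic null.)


Step 1: Combine all N = 11 observations and assign midranks.
sorted (value, group, rank): (7,G3,1), (8,G1,2), (11,G2,3), (13,G1,4), (15,G2,5), (18,G3,6), (19,G1,7), (20,G3,8), (21,G3,9), (23,G3,10), (27,G2,11)
Step 2: Sum ranks within each group.
R_1 = 13 (n_1 = 3)
R_2 = 19 (n_2 = 3)
R_3 = 34 (n_3 = 5)
Step 3: H = 12/(N(N+1)) * sum(R_i^2/n_i) - 3(N+1)
     = 12/(11*12) * (13^2/3 + 19^2/3 + 34^2/5) - 3*12
     = 0.090909 * 407.867 - 36
     = 1.078788.
Step 4: No ties, so H is used without correction.
Step 5: Under H0, H ~ chi^2(2); p-value = 0.583102.
Step 6: alpha = 0.1. fail to reject H0.

H = 1.0788, df = 2, p = 0.583102, fail to reject H0.


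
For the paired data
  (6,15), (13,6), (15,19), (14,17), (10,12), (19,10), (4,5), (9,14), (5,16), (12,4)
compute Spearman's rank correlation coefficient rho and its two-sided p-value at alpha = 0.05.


Step 1: Rank x and y separately (midranks; no ties here).
rank(x): 6->3, 13->7, 15->9, 14->8, 10->5, 19->10, 4->1, 9->4, 5->2, 12->6
rank(y): 15->7, 6->3, 19->10, 17->9, 12->5, 10->4, 5->2, 14->6, 16->8, 4->1
Step 2: d_i = R_x(i) - R_y(i); compute d_i^2.
  (3-7)^2=16, (7-3)^2=16, (9-10)^2=1, (8-9)^2=1, (5-5)^2=0, (10-4)^2=36, (1-2)^2=1, (4-6)^2=4, (2-8)^2=36, (6-1)^2=25
sum(d^2) = 136.
Step 3: rho = 1 - 6*136 / (10*(10^2 - 1)) = 1 - 816/990 = 0.175758.
Step 4: Under H0, t = rho * sqrt((n-2)/(1-rho^2)) = 0.5050 ~ t(8).
Step 5: Two-sided p-value from the t-distribution with 8 df = 0.627188.
Step 6: alpha = 0.05. fail to reject H0.

rho = 0.1758, p = 0.627188, fail to reject H0 at alpha = 0.05.


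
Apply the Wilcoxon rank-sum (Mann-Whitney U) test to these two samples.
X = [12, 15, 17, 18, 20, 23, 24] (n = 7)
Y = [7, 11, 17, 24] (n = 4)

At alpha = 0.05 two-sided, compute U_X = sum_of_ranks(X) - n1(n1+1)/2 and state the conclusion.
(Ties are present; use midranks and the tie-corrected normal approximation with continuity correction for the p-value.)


Step 1: Combine and sort all 11 observations; assign midranks.
sorted (value, group): (7,Y), (11,Y), (12,X), (15,X), (17,X), (17,Y), (18,X), (20,X), (23,X), (24,X), (24,Y)
ranks: 7->1, 11->2, 12->3, 15->4, 17->5.5, 17->5.5, 18->7, 20->8, 23->9, 24->10.5, 24->10.5
Step 2: Rank sum for X: R1 = 3 + 4 + 5.5 + 7 + 8 + 9 + 10.5 = 47.
Step 3: U_X = R1 - n1(n1+1)/2 = 47 - 7*8/2 = 47 - 28 = 19.
       U_Y = n1*n2 - U_X = 28 - 19 = 9.
Step 4: Ties are present, so use the tie-corrected normal approximation (with continuity correction) for the p-value.
Step 5: p-value = 0.392932; compare to alpha = 0.05. fail to reject H0.

U_X = 19, p = 0.392932, fail to reject H0 at alpha = 0.05.


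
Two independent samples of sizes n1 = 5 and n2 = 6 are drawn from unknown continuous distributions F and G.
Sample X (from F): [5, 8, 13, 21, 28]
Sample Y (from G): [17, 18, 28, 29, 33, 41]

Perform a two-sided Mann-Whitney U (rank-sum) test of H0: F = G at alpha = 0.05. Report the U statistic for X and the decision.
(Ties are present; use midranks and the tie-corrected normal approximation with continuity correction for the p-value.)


Step 1: Combine and sort all 11 observations; assign midranks.
sorted (value, group): (5,X), (8,X), (13,X), (17,Y), (18,Y), (21,X), (28,X), (28,Y), (29,Y), (33,Y), (41,Y)
ranks: 5->1, 8->2, 13->3, 17->4, 18->5, 21->6, 28->7.5, 28->7.5, 29->9, 33->10, 41->11
Step 2: Rank sum for X: R1 = 1 + 2 + 3 + 6 + 7.5 = 19.5.
Step 3: U_X = R1 - n1(n1+1)/2 = 19.5 - 5*6/2 = 19.5 - 15 = 4.5.
       U_Y = n1*n2 - U_X = 30 - 4.5 = 25.5.
Step 4: Ties are present, so use the tie-corrected normal approximation (with continuity correction) for the p-value.
Step 5: p-value = 0.067264; compare to alpha = 0.05. fail to reject H0.

U_X = 4.5, p = 0.067264, fail to reject H0 at alpha = 0.05.


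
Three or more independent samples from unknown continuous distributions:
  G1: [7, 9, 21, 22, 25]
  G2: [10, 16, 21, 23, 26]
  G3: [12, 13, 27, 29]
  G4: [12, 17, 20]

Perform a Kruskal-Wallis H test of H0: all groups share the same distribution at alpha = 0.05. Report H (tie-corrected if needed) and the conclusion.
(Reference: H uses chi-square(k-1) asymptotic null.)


Step 1: Combine all N = 17 observations and assign midranks.
sorted (value, group, rank): (7,G1,1), (9,G1,2), (10,G2,3), (12,G3,4.5), (12,G4,4.5), (13,G3,6), (16,G2,7), (17,G4,8), (20,G4,9), (21,G1,10.5), (21,G2,10.5), (22,G1,12), (23,G2,13), (25,G1,14), (26,G2,15), (27,G3,16), (29,G3,17)
Step 2: Sum ranks within each group.
R_1 = 39.5 (n_1 = 5)
R_2 = 48.5 (n_2 = 5)
R_3 = 43.5 (n_3 = 4)
R_4 = 21.5 (n_4 = 3)
Step 3: H = 12/(N(N+1)) * sum(R_i^2/n_i) - 3(N+1)
     = 12/(17*18) * (39.5^2/5 + 48.5^2/5 + 43.5^2/4 + 21.5^2/3) - 3*18
     = 0.039216 * 1409.65 - 54
     = 1.280229.
Step 4: Ties present; correction factor C = 1 - 12/(17^3 - 17) = 0.997549. Corrected H = 1.280229 / 0.997549 = 1.283374.
Step 5: Under H0, H ~ chi^2(3); p-value = 0.733085.
Step 6: alpha = 0.05. fail to reject H0.

H = 1.2834, df = 3, p = 0.733085, fail to reject H0.


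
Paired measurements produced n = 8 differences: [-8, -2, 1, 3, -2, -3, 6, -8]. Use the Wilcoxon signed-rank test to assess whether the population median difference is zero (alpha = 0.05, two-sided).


Step 1: Drop any zero differences (none here) and take |d_i|.
|d| = [8, 2, 1, 3, 2, 3, 6, 8]
Step 2: Midrank |d_i| (ties get averaged ranks).
ranks: |8|->7.5, |2|->2.5, |1|->1, |3|->4.5, |2|->2.5, |3|->4.5, |6|->6, |8|->7.5
Step 3: Attach original signs; sum ranks with positive sign and with negative sign.
W+ = 1 + 4.5 + 6 = 11.5
W- = 7.5 + 2.5 + 2.5 + 4.5 + 7.5 = 24.5
(Check: W+ + W- = 36 should equal n(n+1)/2 = 36.)
Step 4: Test statistic W = min(W+, W-) = 11.5.
Step 5: Ties in |d|, so use the tie-corrected normal approximation.
        E[W] = n(n+1)/4 = 8*9/4 = 18.
        Tie groups: |d|=2 (t=2), |d|=3 (t=2), |d|=8 (t=2); sum(t^3 - t) = 18.
        Var[W] = n(n+1)(2n+1)/24 - sum(t^3-t)/48 = 1224/24 - 18/48 = 50.625.
        z = (W - E[W]) / sqrt(Var[W]) = (11.5 - 18) / 7.1151 = -0.9135.
        Two-sided p = 2*Phi(z) = 0.360955.
Step 6: alpha = 0.05. fail to reject H0.

W+ = 11.5, W- = 24.5, W = min = 11.5, p = 0.360955, fail to reject H0.


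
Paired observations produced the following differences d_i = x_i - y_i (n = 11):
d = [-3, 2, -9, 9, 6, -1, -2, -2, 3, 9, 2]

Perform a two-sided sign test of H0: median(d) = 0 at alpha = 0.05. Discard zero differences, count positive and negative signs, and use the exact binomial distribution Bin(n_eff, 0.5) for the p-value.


Step 1: Discard zero differences. Original n = 11; n_eff = number of nonzero differences = 11.
Nonzero differences (with sign): -3, +2, -9, +9, +6, -1, -2, -2, +3, +9, +2
Step 2: Count signs: positive = 6, negative = 5.
Step 3: Under H0: P(positive) = 0.5, so the number of positives S ~ Bin(11, 0.5).
Step 4: Two-sided exact p-value = sum of Bin(11,0.5) probabilities at or below the observed probability = 1.000000.
Step 5: alpha = 0.05. fail to reject H0.

n_eff = 11, pos = 6, neg = 5, p = 1.000000, fail to reject H0.


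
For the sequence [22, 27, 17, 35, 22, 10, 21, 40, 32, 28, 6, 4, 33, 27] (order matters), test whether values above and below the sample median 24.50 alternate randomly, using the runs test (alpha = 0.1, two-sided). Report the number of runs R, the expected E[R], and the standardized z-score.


Step 1: Compute median = 24.50; label A = above, B = below.
Labels in order: BABABBBAAABBAA  (n_A = 7, n_B = 7)
Step 2: Count runs R = 8.
Step 3: Under H0 (random ordering), E[R] = 2*n_A*n_B/(n_A+n_B) + 1 = 2*7*7/14 + 1 = 8.0000.
        Var[R] = 2*n_A*n_B*(2*n_A*n_B - n_A - n_B) / ((n_A+n_B)^2 * (n_A+n_B-1)) = 8232/2548 = 3.2308.
        SD[R] = 1.7974.
Step 4: R = E[R], so z = 0 with no continuity correction.
Step 5: Two-sided p-value via normal approximation = 2*(1 - Phi(|z|)) = 1.000000.
Step 6: alpha = 0.1. fail to reject H0.

R = 8, z = 0.0000, p = 1.000000, fail to reject H0.


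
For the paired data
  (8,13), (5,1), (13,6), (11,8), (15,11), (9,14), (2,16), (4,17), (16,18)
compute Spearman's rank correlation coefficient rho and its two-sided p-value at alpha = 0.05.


Step 1: Rank x and y separately (midranks; no ties here).
rank(x): 8->4, 5->3, 13->7, 11->6, 15->8, 9->5, 2->1, 4->2, 16->9
rank(y): 13->5, 1->1, 6->2, 8->3, 11->4, 14->6, 16->7, 17->8, 18->9
Step 2: d_i = R_x(i) - R_y(i); compute d_i^2.
  (4-5)^2=1, (3-1)^2=4, (7-2)^2=25, (6-3)^2=9, (8-4)^2=16, (5-6)^2=1, (1-7)^2=36, (2-8)^2=36, (9-9)^2=0
sum(d^2) = 128.
Step 3: rho = 1 - 6*128 / (9*(9^2 - 1)) = 1 - 768/720 = -0.066667.
Step 4: Under H0, t = rho * sqrt((n-2)/(1-rho^2)) = -0.1768 ~ t(7).
Step 5: Two-sided p-value from the t-distribution with 7 df = 0.864690.
Step 6: alpha = 0.05. fail to reject H0.

rho = -0.0667, p = 0.864690, fail to reject H0 at alpha = 0.05.


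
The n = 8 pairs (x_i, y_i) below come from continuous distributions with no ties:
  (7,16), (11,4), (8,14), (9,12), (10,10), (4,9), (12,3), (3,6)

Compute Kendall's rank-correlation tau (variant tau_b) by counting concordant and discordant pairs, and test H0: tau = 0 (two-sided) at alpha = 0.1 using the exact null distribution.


Step 1: Enumerate the 28 unordered pairs (i,j) with i<j and classify each by sign(x_j-x_i) * sign(y_j-y_i).
  (1,2):dx=+4,dy=-12->D; (1,3):dx=+1,dy=-2->D; (1,4):dx=+2,dy=-4->D; (1,5):dx=+3,dy=-6->D
  (1,6):dx=-3,dy=-7->C; (1,7):dx=+5,dy=-13->D; (1,8):dx=-4,dy=-10->C; (2,3):dx=-3,dy=+10->D
  (2,4):dx=-2,dy=+8->D; (2,5):dx=-1,dy=+6->D; (2,6):dx=-7,dy=+5->D; (2,7):dx=+1,dy=-1->D
  (2,8):dx=-8,dy=+2->D; (3,4):dx=+1,dy=-2->D; (3,5):dx=+2,dy=-4->D; (3,6):dx=-4,dy=-5->C
  (3,7):dx=+4,dy=-11->D; (3,8):dx=-5,dy=-8->C; (4,5):dx=+1,dy=-2->D; (4,6):dx=-5,dy=-3->C
  (4,7):dx=+3,dy=-9->D; (4,8):dx=-6,dy=-6->C; (5,6):dx=-6,dy=-1->C; (5,7):dx=+2,dy=-7->D
  (5,8):dx=-7,dy=-4->C; (6,7):dx=+8,dy=-6->D; (6,8):dx=-1,dy=-3->C; (7,8):dx=-9,dy=+3->D
Step 2: C = 9, D = 19, total pairs = 28.
Step 3: tau = (C - D)/(n(n-1)/2) = (9 - 19)/28 = -0.357143.
Step 4: Exact two-sided p-value (enumerate n! = 40320 permutations of y under H0): p = 0.275099.
Step 5: alpha = 0.1. fail to reject H0.

tau_b = -0.3571 (C=9, D=19), p = 0.275099, fail to reject H0.


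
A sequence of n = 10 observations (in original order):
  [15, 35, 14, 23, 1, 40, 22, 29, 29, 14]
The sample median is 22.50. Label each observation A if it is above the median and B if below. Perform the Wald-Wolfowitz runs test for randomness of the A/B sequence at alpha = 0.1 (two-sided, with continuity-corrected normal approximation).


Step 1: Compute median = 22.50; label A = above, B = below.
Labels in order: BABABABAAB  (n_A = 5, n_B = 5)
Step 2: Count runs R = 9.
Step 3: Under H0 (random ordering), E[R] = 2*n_A*n_B/(n_A+n_B) + 1 = 2*5*5/10 + 1 = 6.0000.
        Var[R] = 2*n_A*n_B*(2*n_A*n_B - n_A - n_B) / ((n_A+n_B)^2 * (n_A+n_B-1)) = 2000/900 = 2.2222.
        SD[R] = 1.4907.
Step 4: Continuity-corrected z = (R - 0.5 - E[R]) / SD[R] = (9 - 0.5 - 6.0000) / 1.4907 = 1.6771.
Step 5: Two-sided p-value via normal approximation = 2*(1 - Phi(|z|)) = 0.093533.
Step 6: alpha = 0.1. reject H0.

R = 9, z = 1.6771, p = 0.093533, reject H0.


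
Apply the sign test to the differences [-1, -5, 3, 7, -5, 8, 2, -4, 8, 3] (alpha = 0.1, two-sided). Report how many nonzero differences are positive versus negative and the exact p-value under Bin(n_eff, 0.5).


Step 1: Discard zero differences. Original n = 10; n_eff = number of nonzero differences = 10.
Nonzero differences (with sign): -1, -5, +3, +7, -5, +8, +2, -4, +8, +3
Step 2: Count signs: positive = 6, negative = 4.
Step 3: Under H0: P(positive) = 0.5, so the number of positives S ~ Bin(10, 0.5).
Step 4: Two-sided exact p-value = sum of Bin(10,0.5) probabilities at or below the observed probability = 0.753906.
Step 5: alpha = 0.1. fail to reject H0.

n_eff = 10, pos = 6, neg = 4, p = 0.753906, fail to reject H0.


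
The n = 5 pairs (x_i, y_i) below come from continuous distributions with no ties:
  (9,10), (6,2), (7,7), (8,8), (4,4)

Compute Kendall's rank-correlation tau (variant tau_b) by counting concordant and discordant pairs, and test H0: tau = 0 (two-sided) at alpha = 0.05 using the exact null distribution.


Step 1: Enumerate the 10 unordered pairs (i,j) with i<j and classify each by sign(x_j-x_i) * sign(y_j-y_i).
  (1,2):dx=-3,dy=-8->C; (1,3):dx=-2,dy=-3->C; (1,4):dx=-1,dy=-2->C; (1,5):dx=-5,dy=-6->C
  (2,3):dx=+1,dy=+5->C; (2,4):dx=+2,dy=+6->C; (2,5):dx=-2,dy=+2->D; (3,4):dx=+1,dy=+1->C
  (3,5):dx=-3,dy=-3->C; (4,5):dx=-4,dy=-4->C
Step 2: C = 9, D = 1, total pairs = 10.
Step 3: tau = (C - D)/(n(n-1)/2) = (9 - 1)/10 = 0.800000.
Step 4: Exact two-sided p-value (enumerate n! = 120 permutations of y under H0): p = 0.083333.
Step 5: alpha = 0.05. fail to reject H0.

tau_b = 0.8000 (C=9, D=1), p = 0.083333, fail to reject H0.


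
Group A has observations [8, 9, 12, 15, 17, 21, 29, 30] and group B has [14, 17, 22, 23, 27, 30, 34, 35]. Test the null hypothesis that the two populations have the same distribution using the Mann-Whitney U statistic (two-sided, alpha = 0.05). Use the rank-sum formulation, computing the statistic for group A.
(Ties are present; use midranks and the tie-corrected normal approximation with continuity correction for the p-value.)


Step 1: Combine and sort all 16 observations; assign midranks.
sorted (value, group): (8,X), (9,X), (12,X), (14,Y), (15,X), (17,X), (17,Y), (21,X), (22,Y), (23,Y), (27,Y), (29,X), (30,X), (30,Y), (34,Y), (35,Y)
ranks: 8->1, 9->2, 12->3, 14->4, 15->5, 17->6.5, 17->6.5, 21->8, 22->9, 23->10, 27->11, 29->12, 30->13.5, 30->13.5, 34->15, 35->16
Step 2: Rank sum for X: R1 = 1 + 2 + 3 + 5 + 6.5 + 8 + 12 + 13.5 = 51.
Step 3: U_X = R1 - n1(n1+1)/2 = 51 - 8*9/2 = 51 - 36 = 15.
       U_Y = n1*n2 - U_X = 64 - 15 = 49.
Step 4: Ties are present, so use the tie-corrected normal approximation (with continuity correction) for the p-value.
Step 5: p-value = 0.082670; compare to alpha = 0.05. fail to reject H0.

U_X = 15, p = 0.082670, fail to reject H0 at alpha = 0.05.


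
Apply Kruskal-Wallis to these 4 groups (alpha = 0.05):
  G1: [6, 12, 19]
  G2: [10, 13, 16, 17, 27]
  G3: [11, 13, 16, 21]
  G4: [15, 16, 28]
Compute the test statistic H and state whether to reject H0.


Step 1: Combine all N = 15 observations and assign midranks.
sorted (value, group, rank): (6,G1,1), (10,G2,2), (11,G3,3), (12,G1,4), (13,G2,5.5), (13,G3,5.5), (15,G4,7), (16,G2,9), (16,G3,9), (16,G4,9), (17,G2,11), (19,G1,12), (21,G3,13), (27,G2,14), (28,G4,15)
Step 2: Sum ranks within each group.
R_1 = 17 (n_1 = 3)
R_2 = 41.5 (n_2 = 5)
R_3 = 30.5 (n_3 = 4)
R_4 = 31 (n_4 = 3)
Step 3: H = 12/(N(N+1)) * sum(R_i^2/n_i) - 3(N+1)
     = 12/(15*16) * (17^2/3 + 41.5^2/5 + 30.5^2/4 + 31^2/3) - 3*16
     = 0.050000 * 993.679 - 48
     = 1.683958.
Step 4: Ties present; correction factor C = 1 - 30/(15^3 - 15) = 0.991071. Corrected H = 1.683958 / 0.991071 = 1.699129.
Step 5: Under H0, H ~ chi^2(3); p-value = 0.637127.
Step 6: alpha = 0.05. fail to reject H0.

H = 1.6991, df = 3, p = 0.637127, fail to reject H0.


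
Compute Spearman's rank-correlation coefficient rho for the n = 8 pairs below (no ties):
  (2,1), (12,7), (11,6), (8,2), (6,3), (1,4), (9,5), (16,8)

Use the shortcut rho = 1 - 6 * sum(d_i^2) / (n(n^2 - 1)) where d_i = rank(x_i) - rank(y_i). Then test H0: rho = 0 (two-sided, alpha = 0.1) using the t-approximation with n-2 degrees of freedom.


Step 1: Rank x and y separately (midranks; no ties here).
rank(x): 2->2, 12->7, 11->6, 8->4, 6->3, 1->1, 9->5, 16->8
rank(y): 1->1, 7->7, 6->6, 2->2, 3->3, 4->4, 5->5, 8->8
Step 2: d_i = R_x(i) - R_y(i); compute d_i^2.
  (2-1)^2=1, (7-7)^2=0, (6-6)^2=0, (4-2)^2=4, (3-3)^2=0, (1-4)^2=9, (5-5)^2=0, (8-8)^2=0
sum(d^2) = 14.
Step 3: rho = 1 - 6*14 / (8*(8^2 - 1)) = 1 - 84/504 = 0.833333.
Step 4: Under H0, t = rho * sqrt((n-2)/(1-rho^2)) = 3.6927 ~ t(6).
Step 5: Two-sided p-value from the t-distribution with 6 df = 0.010176.
Step 6: alpha = 0.1. reject H0.

rho = 0.8333, p = 0.010176, reject H0 at alpha = 0.1.


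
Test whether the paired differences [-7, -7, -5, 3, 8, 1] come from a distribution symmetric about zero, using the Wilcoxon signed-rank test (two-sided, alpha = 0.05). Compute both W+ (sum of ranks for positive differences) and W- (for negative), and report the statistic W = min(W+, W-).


Step 1: Drop any zero differences (none here) and take |d_i|.
|d| = [7, 7, 5, 3, 8, 1]
Step 2: Midrank |d_i| (ties get averaged ranks).
ranks: |7|->4.5, |7|->4.5, |5|->3, |3|->2, |8|->6, |1|->1
Step 3: Attach original signs; sum ranks with positive sign and with negative sign.
W+ = 2 + 6 + 1 = 9
W- = 4.5 + 4.5 + 3 = 12
(Check: W+ + W- = 21 should equal n(n+1)/2 = 21.)
Step 4: Test statistic W = min(W+, W-) = 9.
Step 5: Ties in |d|, so use the tie-corrected normal approximation.
        E[W] = n(n+1)/4 = 6*7/4 = 10.5.
        Tie groups: |d|=7 (t=2); sum(t^3 - t) = 6.
        Var[W] = n(n+1)(2n+1)/24 - sum(t^3-t)/48 = 546/24 - 6/48 = 22.625.
        z = (W - E[W]) / sqrt(Var[W]) = (9 - 10.5) / 4.7566 = -0.3154.
        Two-sided p = 2*Phi(z) = 0.752494.
Step 6: alpha = 0.05. fail to reject H0.

W+ = 9, W- = 12, W = min = 9, p = 0.752494, fail to reject H0.


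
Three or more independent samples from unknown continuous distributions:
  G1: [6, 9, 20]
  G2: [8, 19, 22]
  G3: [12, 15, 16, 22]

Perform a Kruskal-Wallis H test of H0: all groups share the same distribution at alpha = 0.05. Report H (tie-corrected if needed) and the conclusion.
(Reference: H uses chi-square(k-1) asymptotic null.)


Step 1: Combine all N = 10 observations and assign midranks.
sorted (value, group, rank): (6,G1,1), (8,G2,2), (9,G1,3), (12,G3,4), (15,G3,5), (16,G3,6), (19,G2,7), (20,G1,8), (22,G2,9.5), (22,G3,9.5)
Step 2: Sum ranks within each group.
R_1 = 12 (n_1 = 3)
R_2 = 18.5 (n_2 = 3)
R_3 = 24.5 (n_3 = 4)
Step 3: H = 12/(N(N+1)) * sum(R_i^2/n_i) - 3(N+1)
     = 12/(10*11) * (12^2/3 + 18.5^2/3 + 24.5^2/4) - 3*11
     = 0.109091 * 312.146 - 33
     = 1.052273.
Step 4: Ties present; correction factor C = 1 - 6/(10^3 - 10) = 0.993939. Corrected H = 1.052273 / 0.993939 = 1.058689.
Step 5: Under H0, H ~ chi^2(2); p-value = 0.588991.
Step 6: alpha = 0.05. fail to reject H0.

H = 1.0587, df = 2, p = 0.588991, fail to reject H0.


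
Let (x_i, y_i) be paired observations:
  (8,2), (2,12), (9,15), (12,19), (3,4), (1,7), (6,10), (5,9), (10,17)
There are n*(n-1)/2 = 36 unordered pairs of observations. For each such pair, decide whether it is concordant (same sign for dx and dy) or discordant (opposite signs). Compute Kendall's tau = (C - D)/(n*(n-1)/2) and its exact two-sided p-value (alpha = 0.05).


Step 1: Enumerate the 36 unordered pairs (i,j) with i<j and classify each by sign(x_j-x_i) * sign(y_j-y_i).
  (1,2):dx=-6,dy=+10->D; (1,3):dx=+1,dy=+13->C; (1,4):dx=+4,dy=+17->C; (1,5):dx=-5,dy=+2->D
  (1,6):dx=-7,dy=+5->D; (1,7):dx=-2,dy=+8->D; (1,8):dx=-3,dy=+7->D; (1,9):dx=+2,dy=+15->C
  (2,3):dx=+7,dy=+3->C; (2,4):dx=+10,dy=+7->C; (2,5):dx=+1,dy=-8->D; (2,6):dx=-1,dy=-5->C
  (2,7):dx=+4,dy=-2->D; (2,8):dx=+3,dy=-3->D; (2,9):dx=+8,dy=+5->C; (3,4):dx=+3,dy=+4->C
  (3,5):dx=-6,dy=-11->C; (3,6):dx=-8,dy=-8->C; (3,7):dx=-3,dy=-5->C; (3,8):dx=-4,dy=-6->C
  (3,9):dx=+1,dy=+2->C; (4,5):dx=-9,dy=-15->C; (4,6):dx=-11,dy=-12->C; (4,7):dx=-6,dy=-9->C
  (4,8):dx=-7,dy=-10->C; (4,9):dx=-2,dy=-2->C; (5,6):dx=-2,dy=+3->D; (5,7):dx=+3,dy=+6->C
  (5,8):dx=+2,dy=+5->C; (5,9):dx=+7,dy=+13->C; (6,7):dx=+5,dy=+3->C; (6,8):dx=+4,dy=+2->C
  (6,9):dx=+9,dy=+10->C; (7,8):dx=-1,dy=-1->C; (7,9):dx=+4,dy=+7->C; (8,9):dx=+5,dy=+8->C
Step 2: C = 27, D = 9, total pairs = 36.
Step 3: tau = (C - D)/(n(n-1)/2) = (27 - 9)/36 = 0.500000.
Step 4: Exact two-sided p-value (enumerate n! = 362880 permutations of y under H0): p = 0.075176.
Step 5: alpha = 0.05. fail to reject H0.

tau_b = 0.5000 (C=27, D=9), p = 0.075176, fail to reject H0.


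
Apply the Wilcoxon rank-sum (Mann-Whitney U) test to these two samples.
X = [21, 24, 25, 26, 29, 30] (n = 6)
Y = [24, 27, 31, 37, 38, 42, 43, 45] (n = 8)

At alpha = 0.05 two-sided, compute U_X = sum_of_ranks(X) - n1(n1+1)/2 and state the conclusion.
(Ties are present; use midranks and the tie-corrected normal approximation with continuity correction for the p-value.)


Step 1: Combine and sort all 14 observations; assign midranks.
sorted (value, group): (21,X), (24,X), (24,Y), (25,X), (26,X), (27,Y), (29,X), (30,X), (31,Y), (37,Y), (38,Y), (42,Y), (43,Y), (45,Y)
ranks: 21->1, 24->2.5, 24->2.5, 25->4, 26->5, 27->6, 29->7, 30->8, 31->9, 37->10, 38->11, 42->12, 43->13, 45->14
Step 2: Rank sum for X: R1 = 1 + 2.5 + 4 + 5 + 7 + 8 = 27.5.
Step 3: U_X = R1 - n1(n1+1)/2 = 27.5 - 6*7/2 = 27.5 - 21 = 6.5.
       U_Y = n1*n2 - U_X = 48 - 6.5 = 41.5.
Step 4: Ties are present, so use the tie-corrected normal approximation (with continuity correction) for the p-value.
Step 5: p-value = 0.028013; compare to alpha = 0.05. reject H0.

U_X = 6.5, p = 0.028013, reject H0 at alpha = 0.05.


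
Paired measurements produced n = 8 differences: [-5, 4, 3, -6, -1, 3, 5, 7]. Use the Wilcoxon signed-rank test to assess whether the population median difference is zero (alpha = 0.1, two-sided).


Step 1: Drop any zero differences (none here) and take |d_i|.
|d| = [5, 4, 3, 6, 1, 3, 5, 7]
Step 2: Midrank |d_i| (ties get averaged ranks).
ranks: |5|->5.5, |4|->4, |3|->2.5, |6|->7, |1|->1, |3|->2.5, |5|->5.5, |7|->8
Step 3: Attach original signs; sum ranks with positive sign and with negative sign.
W+ = 4 + 2.5 + 2.5 + 5.5 + 8 = 22.5
W- = 5.5 + 7 + 1 = 13.5
(Check: W+ + W- = 36 should equal n(n+1)/2 = 36.)
Step 4: Test statistic W = min(W+, W-) = 13.5.
Step 5: Ties in |d|, so use the tie-corrected normal approximation.
        E[W] = n(n+1)/4 = 8*9/4 = 18.
        Tie groups: |d|=3 (t=2), |d|=5 (t=2); sum(t^3 - t) = 12.
        Var[W] = n(n+1)(2n+1)/24 - sum(t^3-t)/48 = 1224/24 - 12/48 = 50.75.
        z = (W - E[W]) / sqrt(Var[W]) = (13.5 - 18) / 7.1239 = -0.6317.
        Two-sided p = 2*Phi(z) = 0.527599.
Step 6: alpha = 0.1. fail to reject H0.

W+ = 22.5, W- = 13.5, W = min = 13.5, p = 0.527599, fail to reject H0.


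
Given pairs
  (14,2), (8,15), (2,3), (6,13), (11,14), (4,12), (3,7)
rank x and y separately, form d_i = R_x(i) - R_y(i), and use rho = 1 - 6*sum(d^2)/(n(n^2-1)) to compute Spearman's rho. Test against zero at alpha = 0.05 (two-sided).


Step 1: Rank x and y separately (midranks; no ties here).
rank(x): 14->7, 8->5, 2->1, 6->4, 11->6, 4->3, 3->2
rank(y): 2->1, 15->7, 3->2, 13->5, 14->6, 12->4, 7->3
Step 2: d_i = R_x(i) - R_y(i); compute d_i^2.
  (7-1)^2=36, (5-7)^2=4, (1-2)^2=1, (4-5)^2=1, (6-6)^2=0, (3-4)^2=1, (2-3)^2=1
sum(d^2) = 44.
Step 3: rho = 1 - 6*44 / (7*(7^2 - 1)) = 1 - 264/336 = 0.214286.
Step 4: Under H0, t = rho * sqrt((n-2)/(1-rho^2)) = 0.4906 ~ t(5).
Step 5: Two-sided p-value from the t-distribution with 5 df = 0.644512.
Step 6: alpha = 0.05. fail to reject H0.

rho = 0.2143, p = 0.644512, fail to reject H0 at alpha = 0.05.


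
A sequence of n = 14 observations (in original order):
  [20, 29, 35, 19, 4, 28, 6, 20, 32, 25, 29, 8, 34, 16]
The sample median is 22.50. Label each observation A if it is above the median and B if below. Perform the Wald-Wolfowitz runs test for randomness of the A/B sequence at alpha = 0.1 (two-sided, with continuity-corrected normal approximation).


Step 1: Compute median = 22.50; label A = above, B = below.
Labels in order: BAABBABBAAABAB  (n_A = 7, n_B = 7)
Step 2: Count runs R = 9.
Step 3: Under H0 (random ordering), E[R] = 2*n_A*n_B/(n_A+n_B) + 1 = 2*7*7/14 + 1 = 8.0000.
        Var[R] = 2*n_A*n_B*(2*n_A*n_B - n_A - n_B) / ((n_A+n_B)^2 * (n_A+n_B-1)) = 8232/2548 = 3.2308.
        SD[R] = 1.7974.
Step 4: Continuity-corrected z = (R - 0.5 - E[R]) / SD[R] = (9 - 0.5 - 8.0000) / 1.7974 = 0.2782.
Step 5: Two-sided p-value via normal approximation = 2*(1 - Phi(|z|)) = 0.780879.
Step 6: alpha = 0.1. fail to reject H0.

R = 9, z = 0.2782, p = 0.780879, fail to reject H0.


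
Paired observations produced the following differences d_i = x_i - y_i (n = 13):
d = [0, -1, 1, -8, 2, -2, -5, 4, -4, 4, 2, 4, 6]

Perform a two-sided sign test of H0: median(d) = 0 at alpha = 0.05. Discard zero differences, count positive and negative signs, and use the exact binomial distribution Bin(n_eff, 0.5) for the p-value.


Step 1: Discard zero differences. Original n = 13; n_eff = number of nonzero differences = 12.
Nonzero differences (with sign): -1, +1, -8, +2, -2, -5, +4, -4, +4, +2, +4, +6
Step 2: Count signs: positive = 7, negative = 5.
Step 3: Under H0: P(positive) = 0.5, so the number of positives S ~ Bin(12, 0.5).
Step 4: Two-sided exact p-value = sum of Bin(12,0.5) probabilities at or below the observed probability = 0.774414.
Step 5: alpha = 0.05. fail to reject H0.

n_eff = 12, pos = 7, neg = 5, p = 0.774414, fail to reject H0.


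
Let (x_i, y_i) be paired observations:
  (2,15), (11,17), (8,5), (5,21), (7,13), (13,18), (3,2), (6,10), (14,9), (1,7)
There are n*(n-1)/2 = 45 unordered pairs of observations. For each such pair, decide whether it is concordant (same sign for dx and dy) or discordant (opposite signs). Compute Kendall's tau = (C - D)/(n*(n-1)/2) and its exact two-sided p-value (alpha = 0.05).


Step 1: Enumerate the 45 unordered pairs (i,j) with i<j and classify each by sign(x_j-x_i) * sign(y_j-y_i).
  (1,2):dx=+9,dy=+2->C; (1,3):dx=+6,dy=-10->D; (1,4):dx=+3,dy=+6->C; (1,5):dx=+5,dy=-2->D
  (1,6):dx=+11,dy=+3->C; (1,7):dx=+1,dy=-13->D; (1,8):dx=+4,dy=-5->D; (1,9):dx=+12,dy=-6->D
  (1,10):dx=-1,dy=-8->C; (2,3):dx=-3,dy=-12->C; (2,4):dx=-6,dy=+4->D; (2,5):dx=-4,dy=-4->C
  (2,6):dx=+2,dy=+1->C; (2,7):dx=-8,dy=-15->C; (2,8):dx=-5,dy=-7->C; (2,9):dx=+3,dy=-8->D
  (2,10):dx=-10,dy=-10->C; (3,4):dx=-3,dy=+16->D; (3,5):dx=-1,dy=+8->D; (3,6):dx=+5,dy=+13->C
  (3,7):dx=-5,dy=-3->C; (3,8):dx=-2,dy=+5->D; (3,9):dx=+6,dy=+4->C; (3,10):dx=-7,dy=+2->D
  (4,5):dx=+2,dy=-8->D; (4,6):dx=+8,dy=-3->D; (4,7):dx=-2,dy=-19->C; (4,8):dx=+1,dy=-11->D
  (4,9):dx=+9,dy=-12->D; (4,10):dx=-4,dy=-14->C; (5,6):dx=+6,dy=+5->C; (5,7):dx=-4,dy=-11->C
  (5,8):dx=-1,dy=-3->C; (5,9):dx=+7,dy=-4->D; (5,10):dx=-6,dy=-6->C; (6,7):dx=-10,dy=-16->C
  (6,8):dx=-7,dy=-8->C; (6,9):dx=+1,dy=-9->D; (6,10):dx=-12,dy=-11->C; (7,8):dx=+3,dy=+8->C
  (7,9):dx=+11,dy=+7->C; (7,10):dx=-2,dy=+5->D; (8,9):dx=+8,dy=-1->D; (8,10):dx=-5,dy=-3->C
  (9,10):dx=-13,dy=-2->C
Step 2: C = 26, D = 19, total pairs = 45.
Step 3: tau = (C - D)/(n(n-1)/2) = (26 - 19)/45 = 0.155556.
Step 4: Exact two-sided p-value (enumerate n! = 3628800 permutations of y under H0): p = 0.600654.
Step 5: alpha = 0.05. fail to reject H0.

tau_b = 0.1556 (C=26, D=19), p = 0.600654, fail to reject H0.


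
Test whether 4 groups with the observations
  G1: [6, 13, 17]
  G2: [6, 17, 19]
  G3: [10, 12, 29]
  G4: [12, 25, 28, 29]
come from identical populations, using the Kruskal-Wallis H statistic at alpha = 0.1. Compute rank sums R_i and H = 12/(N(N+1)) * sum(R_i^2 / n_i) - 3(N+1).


Step 1: Combine all N = 13 observations and assign midranks.
sorted (value, group, rank): (6,G1,1.5), (6,G2,1.5), (10,G3,3), (12,G3,4.5), (12,G4,4.5), (13,G1,6), (17,G1,7.5), (17,G2,7.5), (19,G2,9), (25,G4,10), (28,G4,11), (29,G3,12.5), (29,G4,12.5)
Step 2: Sum ranks within each group.
R_1 = 15 (n_1 = 3)
R_2 = 18 (n_2 = 3)
R_3 = 20 (n_3 = 3)
R_4 = 38 (n_4 = 4)
Step 3: H = 12/(N(N+1)) * sum(R_i^2/n_i) - 3(N+1)
     = 12/(13*14) * (15^2/3 + 18^2/3 + 20^2/3 + 38^2/4) - 3*14
     = 0.065934 * 677.333 - 42
     = 2.659341.
Step 4: Ties present; correction factor C = 1 - 24/(13^3 - 13) = 0.989011. Corrected H = 2.659341 / 0.989011 = 2.688889.
Step 5: Under H0, H ~ chi^2(3); p-value = 0.442119.
Step 6: alpha = 0.1. fail to reject H0.

H = 2.6889, df = 3, p = 0.442119, fail to reject H0.


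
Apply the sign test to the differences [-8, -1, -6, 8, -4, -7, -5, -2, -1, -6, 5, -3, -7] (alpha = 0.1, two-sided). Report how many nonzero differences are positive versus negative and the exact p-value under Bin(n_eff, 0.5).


Step 1: Discard zero differences. Original n = 13; n_eff = number of nonzero differences = 13.
Nonzero differences (with sign): -8, -1, -6, +8, -4, -7, -5, -2, -1, -6, +5, -3, -7
Step 2: Count signs: positive = 2, negative = 11.
Step 3: Under H0: P(positive) = 0.5, so the number of positives S ~ Bin(13, 0.5).
Step 4: Two-sided exact p-value = sum of Bin(13,0.5) probabilities at or below the observed probability = 0.022461.
Step 5: alpha = 0.1. reject H0.

n_eff = 13, pos = 2, neg = 11, p = 0.022461, reject H0.


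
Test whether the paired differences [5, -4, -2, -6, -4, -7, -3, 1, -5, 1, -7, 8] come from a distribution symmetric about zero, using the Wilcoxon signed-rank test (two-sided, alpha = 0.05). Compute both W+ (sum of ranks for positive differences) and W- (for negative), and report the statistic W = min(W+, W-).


Step 1: Drop any zero differences (none here) and take |d_i|.
|d| = [5, 4, 2, 6, 4, 7, 3, 1, 5, 1, 7, 8]
Step 2: Midrank |d_i| (ties get averaged ranks).
ranks: |5|->7.5, |4|->5.5, |2|->3, |6|->9, |4|->5.5, |7|->10.5, |3|->4, |1|->1.5, |5|->7.5, |1|->1.5, |7|->10.5, |8|->12
Step 3: Attach original signs; sum ranks with positive sign and with negative sign.
W+ = 7.5 + 1.5 + 1.5 + 12 = 22.5
W- = 5.5 + 3 + 9 + 5.5 + 10.5 + 4 + 7.5 + 10.5 = 55.5
(Check: W+ + W- = 78 should equal n(n+1)/2 = 78.)
Step 4: Test statistic W = min(W+, W-) = 22.5.
Step 5: Ties in |d|, so use the tie-corrected normal approximation.
        E[W] = n(n+1)/4 = 12*13/4 = 39.
        Tie groups: |d|=1 (t=2), |d|=4 (t=2), |d|=5 (t=2), |d|=7 (t=2); sum(t^3 - t) = 24.
        Var[W] = n(n+1)(2n+1)/24 - sum(t^3-t)/48 = 3900/24 - 24/48 = 162.
        z = (W - E[W]) / sqrt(Var[W]) = (22.5 - 39) / 12.7279 = -1.2964.
        Two-sided p = 2*Phi(z) = 0.194851.
Step 6: alpha = 0.05. fail to reject H0.

W+ = 22.5, W- = 55.5, W = min = 22.5, p = 0.194851, fail to reject H0.


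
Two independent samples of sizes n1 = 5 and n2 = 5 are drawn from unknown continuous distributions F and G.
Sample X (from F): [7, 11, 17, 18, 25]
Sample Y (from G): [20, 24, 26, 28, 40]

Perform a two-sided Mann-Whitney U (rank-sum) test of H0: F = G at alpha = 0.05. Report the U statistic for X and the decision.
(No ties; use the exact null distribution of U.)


Step 1: Combine and sort all 10 observations; assign midranks.
sorted (value, group): (7,X), (11,X), (17,X), (18,X), (20,Y), (24,Y), (25,X), (26,Y), (28,Y), (40,Y)
ranks: 7->1, 11->2, 17->3, 18->4, 20->5, 24->6, 25->7, 26->8, 28->9, 40->10
Step 2: Rank sum for X: R1 = 1 + 2 + 3 + 4 + 7 = 17.
Step 3: U_X = R1 - n1(n1+1)/2 = 17 - 5*6/2 = 17 - 15 = 2.
       U_Y = n1*n2 - U_X = 25 - 2 = 23.
Step 4: No ties, so the exact null distribution of U (based on enumerating the C(10,5) = 252 equally likely rank assignments) gives the two-sided p-value.
Step 5: p-value = 0.031746; compare to alpha = 0.05. reject H0.

U_X = 2, p = 0.031746, reject H0 at alpha = 0.05.


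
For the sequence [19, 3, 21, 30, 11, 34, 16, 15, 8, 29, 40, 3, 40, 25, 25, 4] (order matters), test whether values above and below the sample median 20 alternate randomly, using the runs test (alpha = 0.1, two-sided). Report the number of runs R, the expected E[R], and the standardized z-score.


Step 1: Compute median = 20; label A = above, B = below.
Labels in order: BBAABABBBAABAAAB  (n_A = 8, n_B = 8)
Step 2: Count runs R = 9.
Step 3: Under H0 (random ordering), E[R] = 2*n_A*n_B/(n_A+n_B) + 1 = 2*8*8/16 + 1 = 9.0000.
        Var[R] = 2*n_A*n_B*(2*n_A*n_B - n_A - n_B) / ((n_A+n_B)^2 * (n_A+n_B-1)) = 14336/3840 = 3.7333.
        SD[R] = 1.9322.
Step 4: R = E[R], so z = 0 with no continuity correction.
Step 5: Two-sided p-value via normal approximation = 2*(1 - Phi(|z|)) = 1.000000.
Step 6: alpha = 0.1. fail to reject H0.

R = 9, z = 0.0000, p = 1.000000, fail to reject H0.


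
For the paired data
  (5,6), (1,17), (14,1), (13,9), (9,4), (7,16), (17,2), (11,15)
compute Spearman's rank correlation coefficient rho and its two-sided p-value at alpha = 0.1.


Step 1: Rank x and y separately (midranks; no ties here).
rank(x): 5->2, 1->1, 14->7, 13->6, 9->4, 7->3, 17->8, 11->5
rank(y): 6->4, 17->8, 1->1, 9->5, 4->3, 16->7, 2->2, 15->6
Step 2: d_i = R_x(i) - R_y(i); compute d_i^2.
  (2-4)^2=4, (1-8)^2=49, (7-1)^2=36, (6-5)^2=1, (4-3)^2=1, (3-7)^2=16, (8-2)^2=36, (5-6)^2=1
sum(d^2) = 144.
Step 3: rho = 1 - 6*144 / (8*(8^2 - 1)) = 1 - 864/504 = -0.714286.
Step 4: Under H0, t = rho * sqrt((n-2)/(1-rho^2)) = -2.5000 ~ t(6).
Step 5: Two-sided p-value from the t-distribution with 6 df = 0.046528.
Step 6: alpha = 0.1. reject H0.

rho = -0.7143, p = 0.046528, reject H0 at alpha = 0.1.


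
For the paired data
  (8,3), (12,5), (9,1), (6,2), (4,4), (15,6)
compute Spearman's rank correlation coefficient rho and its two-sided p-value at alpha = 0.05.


Step 1: Rank x and y separately (midranks; no ties here).
rank(x): 8->3, 12->5, 9->4, 6->2, 4->1, 15->6
rank(y): 3->3, 5->5, 1->1, 2->2, 4->4, 6->6
Step 2: d_i = R_x(i) - R_y(i); compute d_i^2.
  (3-3)^2=0, (5-5)^2=0, (4-1)^2=9, (2-2)^2=0, (1-4)^2=9, (6-6)^2=0
sum(d^2) = 18.
Step 3: rho = 1 - 6*18 / (6*(6^2 - 1)) = 1 - 108/210 = 0.485714.
Step 4: Under H0, t = rho * sqrt((n-2)/(1-rho^2)) = 1.1113 ~ t(4).
Step 5: Two-sided p-value from the t-distribution with 4 df = 0.328723.
Step 6: alpha = 0.05. fail to reject H0.

rho = 0.4857, p = 0.328723, fail to reject H0 at alpha = 0.05.


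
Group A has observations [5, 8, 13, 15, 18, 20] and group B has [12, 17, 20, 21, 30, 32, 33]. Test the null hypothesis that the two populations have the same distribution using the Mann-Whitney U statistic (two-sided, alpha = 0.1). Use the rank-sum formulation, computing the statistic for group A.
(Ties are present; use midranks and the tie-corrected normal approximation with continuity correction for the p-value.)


Step 1: Combine and sort all 13 observations; assign midranks.
sorted (value, group): (5,X), (8,X), (12,Y), (13,X), (15,X), (17,Y), (18,X), (20,X), (20,Y), (21,Y), (30,Y), (32,Y), (33,Y)
ranks: 5->1, 8->2, 12->3, 13->4, 15->5, 17->6, 18->7, 20->8.5, 20->8.5, 21->10, 30->11, 32->12, 33->13
Step 2: Rank sum for X: R1 = 1 + 2 + 4 + 5 + 7 + 8.5 = 27.5.
Step 3: U_X = R1 - n1(n1+1)/2 = 27.5 - 6*7/2 = 27.5 - 21 = 6.5.
       U_Y = n1*n2 - U_X = 42 - 6.5 = 35.5.
Step 4: Ties are present, so use the tie-corrected normal approximation (with continuity correction) for the p-value.
Step 5: p-value = 0.045204; compare to alpha = 0.1. reject H0.

U_X = 6.5, p = 0.045204, reject H0 at alpha = 0.1.


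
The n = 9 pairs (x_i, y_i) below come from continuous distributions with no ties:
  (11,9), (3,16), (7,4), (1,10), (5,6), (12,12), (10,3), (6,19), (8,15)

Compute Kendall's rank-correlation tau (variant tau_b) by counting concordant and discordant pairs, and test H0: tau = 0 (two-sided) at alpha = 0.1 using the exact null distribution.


Step 1: Enumerate the 36 unordered pairs (i,j) with i<j and classify each by sign(x_j-x_i) * sign(y_j-y_i).
  (1,2):dx=-8,dy=+7->D; (1,3):dx=-4,dy=-5->C; (1,4):dx=-10,dy=+1->D; (1,5):dx=-6,dy=-3->C
  (1,6):dx=+1,dy=+3->C; (1,7):dx=-1,dy=-6->C; (1,8):dx=-5,dy=+10->D; (1,9):dx=-3,dy=+6->D
  (2,3):dx=+4,dy=-12->D; (2,4):dx=-2,dy=-6->C; (2,5):dx=+2,dy=-10->D; (2,6):dx=+9,dy=-4->D
  (2,7):dx=+7,dy=-13->D; (2,8):dx=+3,dy=+3->C; (2,9):dx=+5,dy=-1->D; (3,4):dx=-6,dy=+6->D
  (3,5):dx=-2,dy=+2->D; (3,6):dx=+5,dy=+8->C; (3,7):dx=+3,dy=-1->D; (3,8):dx=-1,dy=+15->D
  (3,9):dx=+1,dy=+11->C; (4,5):dx=+4,dy=-4->D; (4,6):dx=+11,dy=+2->C; (4,7):dx=+9,dy=-7->D
  (4,8):dx=+5,dy=+9->C; (4,9):dx=+7,dy=+5->C; (5,6):dx=+7,dy=+6->C; (5,7):dx=+5,dy=-3->D
  (5,8):dx=+1,dy=+13->C; (5,9):dx=+3,dy=+9->C; (6,7):dx=-2,dy=-9->C; (6,8):dx=-6,dy=+7->D
  (6,9):dx=-4,dy=+3->D; (7,8):dx=-4,dy=+16->D; (7,9):dx=-2,dy=+12->D; (8,9):dx=+2,dy=-4->D
Step 2: C = 15, D = 21, total pairs = 36.
Step 3: tau = (C - D)/(n(n-1)/2) = (15 - 21)/36 = -0.166667.
Step 4: Exact two-sided p-value (enumerate n! = 362880 permutations of y under H0): p = 0.612202.
Step 5: alpha = 0.1. fail to reject H0.

tau_b = -0.1667 (C=15, D=21), p = 0.612202, fail to reject H0.
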